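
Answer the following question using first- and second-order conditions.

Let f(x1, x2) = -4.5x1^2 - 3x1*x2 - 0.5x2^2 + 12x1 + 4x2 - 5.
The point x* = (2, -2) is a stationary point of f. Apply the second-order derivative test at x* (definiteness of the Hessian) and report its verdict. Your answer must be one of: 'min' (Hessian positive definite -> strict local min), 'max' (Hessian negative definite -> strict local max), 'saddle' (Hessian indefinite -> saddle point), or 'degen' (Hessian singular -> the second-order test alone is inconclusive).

Compute the Hessian H = grad^2 f:
  H = [[-9, -3], [-3, -1]]
Verify stationarity: grad f(x*) = H x* + g = (0, 0).
Eigenvalues of H: -10, 0.
H has a zero eigenvalue (singular; negative semidefinite but not definite), so H is neither positive definite, negative definite, nor indefinite. The second-order test alone is inconclusive -> degen.
(Indeed, f is constant along the null direction of H through x*, so x* is not a strict local extremum.)

degen


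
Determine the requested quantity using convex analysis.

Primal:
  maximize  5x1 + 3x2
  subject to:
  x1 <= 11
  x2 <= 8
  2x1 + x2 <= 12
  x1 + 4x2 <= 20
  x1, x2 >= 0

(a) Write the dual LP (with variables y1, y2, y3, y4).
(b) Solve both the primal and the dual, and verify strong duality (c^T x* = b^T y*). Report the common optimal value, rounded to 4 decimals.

The standard primal-dual pair for 'max c^T x s.t. A x <= b, x >= 0' is:
  Dual:  min b^T y  s.t.  A^T y >= c,  y >= 0.

So the dual LP is:
  minimize  11y1 + 8y2 + 12y3 + 20y4
  subject to:
    y1 + 2y3 + y4 >= 5
    y2 + y3 + 4y4 >= 3
    y1, y2, y3, y4 >= 0

Solving the primal: x* = (4, 4).
  primal value c^T x* = 32.
Solving the dual: y* = (0, 0, 2.4286, 0.1429).
  dual value b^T y* = 32.
Strong duality: c^T x* = b^T y*. Confirmed.

32


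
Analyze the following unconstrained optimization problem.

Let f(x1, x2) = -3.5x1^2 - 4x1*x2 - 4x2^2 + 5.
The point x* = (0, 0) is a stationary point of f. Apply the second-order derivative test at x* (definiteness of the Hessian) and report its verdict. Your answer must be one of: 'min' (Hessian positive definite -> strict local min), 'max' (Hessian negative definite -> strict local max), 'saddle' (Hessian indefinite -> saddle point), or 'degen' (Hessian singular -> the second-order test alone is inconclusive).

Compute the Hessian H = grad^2 f:
  H = [[-7, -4], [-4, -8]]
Verify stationarity: grad f(x*) = H x* + g = (0, 0).
Eigenvalues of H: -11.5311, -3.4689.
Both eigenvalues < 0, so H is negative definite -> x* is a strict local max.

max


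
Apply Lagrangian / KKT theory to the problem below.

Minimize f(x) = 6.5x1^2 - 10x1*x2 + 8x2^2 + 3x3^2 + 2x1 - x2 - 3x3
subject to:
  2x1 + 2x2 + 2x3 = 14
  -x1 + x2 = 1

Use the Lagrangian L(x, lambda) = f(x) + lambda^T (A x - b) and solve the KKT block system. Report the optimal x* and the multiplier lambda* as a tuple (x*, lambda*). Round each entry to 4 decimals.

Form the Lagrangian:
  L(x, lambda) = (1/2) x^T Q x + c^T x + lambda^T (A x - b)
Stationarity (grad_x L = 0): Q x + c + A^T lambda = 0.
Primal feasibility: A x = b.

This gives the KKT block system:
  [ Q   A^T ] [ x     ]   [-c ]
  [ A    0  ] [ lambda ] = [ b ]

Solving the linear system:
  x*      = (1.7879, 2.7879, 2.4242)
  lambda* = (-5.7727, -14.1818)
  f(x*)   = 44.2576

x* = (1.7879, 2.7879, 2.4242), lambda* = (-5.7727, -14.1818)


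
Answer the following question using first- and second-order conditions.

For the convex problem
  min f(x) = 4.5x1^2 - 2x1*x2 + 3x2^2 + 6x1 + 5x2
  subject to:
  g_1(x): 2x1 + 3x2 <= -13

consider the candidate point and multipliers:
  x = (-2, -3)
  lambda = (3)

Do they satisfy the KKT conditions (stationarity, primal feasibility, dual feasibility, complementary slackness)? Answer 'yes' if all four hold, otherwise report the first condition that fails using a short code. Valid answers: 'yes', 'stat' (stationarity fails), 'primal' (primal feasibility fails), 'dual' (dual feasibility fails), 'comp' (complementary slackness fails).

Gradient of f: grad f(x) = Q x + c = (-6, -9)
Constraint values g_i(x) = a_i^T x - b_i:
  g_1((-2, -3)) = 0
Stationarity residual: grad f(x) + sum_i lambda_i a_i = (0, 0)
  -> stationarity OK
Primal feasibility (all g_i <= 0): OK
Dual feasibility (all lambda_i >= 0): OK
Complementary slackness (lambda_i * g_i(x) = 0 for all i): OK

Verdict: yes, KKT holds.

yes


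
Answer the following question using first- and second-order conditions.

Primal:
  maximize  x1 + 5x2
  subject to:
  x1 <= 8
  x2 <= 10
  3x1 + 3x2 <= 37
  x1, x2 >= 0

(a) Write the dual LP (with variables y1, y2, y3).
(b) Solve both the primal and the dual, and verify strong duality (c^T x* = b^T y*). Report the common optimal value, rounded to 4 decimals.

The standard primal-dual pair for 'max c^T x s.t. A x <= b, x >= 0' is:
  Dual:  min b^T y  s.t.  A^T y >= c,  y >= 0.

So the dual LP is:
  minimize  8y1 + 10y2 + 37y3
  subject to:
    y1 + 3y3 >= 1
    y2 + 3y3 >= 5
    y1, y2, y3 >= 0

Solving the primal: x* = (2.3333, 10).
  primal value c^T x* = 52.3333.
Solving the dual: y* = (0, 4, 0.3333).
  dual value b^T y* = 52.3333.
Strong duality: c^T x* = b^T y*. Confirmed.

52.3333


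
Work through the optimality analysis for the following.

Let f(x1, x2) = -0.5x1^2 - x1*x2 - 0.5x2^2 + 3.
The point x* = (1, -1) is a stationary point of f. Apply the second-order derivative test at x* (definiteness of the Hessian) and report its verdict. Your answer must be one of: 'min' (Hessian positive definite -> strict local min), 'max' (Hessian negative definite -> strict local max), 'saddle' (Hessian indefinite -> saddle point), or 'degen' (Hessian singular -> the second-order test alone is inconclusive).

Compute the Hessian H = grad^2 f:
  H = [[-1, -1], [-1, -1]]
Verify stationarity: grad f(x*) = H x* + g = (0, 0).
Eigenvalues of H: -2, 0.
H has a zero eigenvalue (singular; negative semidefinite but not definite), so H is neither positive definite, negative definite, nor indefinite. The second-order test alone is inconclusive -> degen.
(Indeed, f is constant along the null direction of H through x*, so x* is not a strict local extremum.)

degen


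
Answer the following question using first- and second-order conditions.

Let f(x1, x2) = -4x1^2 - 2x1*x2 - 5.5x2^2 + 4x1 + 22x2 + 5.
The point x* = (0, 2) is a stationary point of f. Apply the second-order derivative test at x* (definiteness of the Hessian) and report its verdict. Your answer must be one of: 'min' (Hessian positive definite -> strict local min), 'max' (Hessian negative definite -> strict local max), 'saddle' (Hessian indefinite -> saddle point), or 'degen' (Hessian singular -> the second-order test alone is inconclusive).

Compute the Hessian H = grad^2 f:
  H = [[-8, -2], [-2, -11]]
Verify stationarity: grad f(x*) = H x* + g = (0, 0).
Eigenvalues of H: -12, -7.
Both eigenvalues < 0, so H is negative definite -> x* is a strict local max.

max


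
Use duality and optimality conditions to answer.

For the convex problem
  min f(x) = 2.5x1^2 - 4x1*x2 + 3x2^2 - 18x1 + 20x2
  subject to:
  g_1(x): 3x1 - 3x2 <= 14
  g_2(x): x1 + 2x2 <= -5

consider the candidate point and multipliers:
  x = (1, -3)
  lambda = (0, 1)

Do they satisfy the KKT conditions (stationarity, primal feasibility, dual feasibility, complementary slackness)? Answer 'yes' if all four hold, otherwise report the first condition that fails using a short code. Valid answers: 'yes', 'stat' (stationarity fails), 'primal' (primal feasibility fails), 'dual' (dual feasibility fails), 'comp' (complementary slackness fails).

Gradient of f: grad f(x) = Q x + c = (-1, -2)
Constraint values g_i(x) = a_i^T x - b_i:
  g_1((1, -3)) = -2
  g_2((1, -3)) = 0
Stationarity residual: grad f(x) + sum_i lambda_i a_i = (0, 0)
  -> stationarity OK
Primal feasibility (all g_i <= 0): OK
Dual feasibility (all lambda_i >= 0): OK
Complementary slackness (lambda_i * g_i(x) = 0 for all i): OK

Verdict: yes, KKT holds.

yes


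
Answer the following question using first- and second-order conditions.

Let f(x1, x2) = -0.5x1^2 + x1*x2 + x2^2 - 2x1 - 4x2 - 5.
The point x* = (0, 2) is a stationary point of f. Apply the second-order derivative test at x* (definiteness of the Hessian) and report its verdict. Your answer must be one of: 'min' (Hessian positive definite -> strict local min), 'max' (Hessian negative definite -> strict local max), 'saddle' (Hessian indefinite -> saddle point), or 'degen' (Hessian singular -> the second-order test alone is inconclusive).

Compute the Hessian H = grad^2 f:
  H = [[-1, 1], [1, 2]]
Verify stationarity: grad f(x*) = H x* + g = (0, 0).
Eigenvalues of H: -1.3028, 2.3028.
Eigenvalues have mixed signs, so H is indefinite -> x* is a saddle point.

saddle


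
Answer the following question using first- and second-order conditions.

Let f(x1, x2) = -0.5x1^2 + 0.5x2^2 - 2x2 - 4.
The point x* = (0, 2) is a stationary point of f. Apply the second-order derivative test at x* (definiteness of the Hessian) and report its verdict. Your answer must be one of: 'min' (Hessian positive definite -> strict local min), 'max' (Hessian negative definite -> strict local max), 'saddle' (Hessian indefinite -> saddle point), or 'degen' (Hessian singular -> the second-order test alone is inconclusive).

Compute the Hessian H = grad^2 f:
  H = [[-1, 0], [0, 1]]
Verify stationarity: grad f(x*) = H x* + g = (0, 0).
Eigenvalues of H: -1, 1.
Eigenvalues have mixed signs, so H is indefinite -> x* is a saddle point.

saddle


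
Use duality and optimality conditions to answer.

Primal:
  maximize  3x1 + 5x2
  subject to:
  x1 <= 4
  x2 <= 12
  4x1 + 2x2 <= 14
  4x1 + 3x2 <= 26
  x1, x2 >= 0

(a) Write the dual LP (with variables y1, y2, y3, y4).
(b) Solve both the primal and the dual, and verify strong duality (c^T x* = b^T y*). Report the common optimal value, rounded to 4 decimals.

The standard primal-dual pair for 'max c^T x s.t. A x <= b, x >= 0' is:
  Dual:  min b^T y  s.t.  A^T y >= c,  y >= 0.

So the dual LP is:
  minimize  4y1 + 12y2 + 14y3 + 26y4
  subject to:
    y1 + 4y3 + 4y4 >= 3
    y2 + 2y3 + 3y4 >= 5
    y1, y2, y3, y4 >= 0

Solving the primal: x* = (0, 7).
  primal value c^T x* = 35.
Solving the dual: y* = (0, 0, 2.5, 0).
  dual value b^T y* = 35.
Strong duality: c^T x* = b^T y*. Confirmed.

35


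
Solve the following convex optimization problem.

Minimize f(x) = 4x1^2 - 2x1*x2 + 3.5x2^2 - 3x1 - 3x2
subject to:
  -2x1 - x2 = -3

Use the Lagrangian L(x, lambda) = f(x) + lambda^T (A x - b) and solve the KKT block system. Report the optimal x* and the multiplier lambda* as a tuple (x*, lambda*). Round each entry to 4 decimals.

Form the Lagrangian:
  L(x, lambda) = (1/2) x^T Q x + c^T x + lambda^T (A x - b)
Stationarity (grad_x L = 0): Q x + c + A^T lambda = 0.
Primal feasibility: A x = b.

This gives the KKT block system:
  [ Q   A^T ] [ x     ]   [-c ]
  [ A    0  ] [ lambda ] = [ b ]

Solving the linear system:
  x*      = (1.0227, 0.9545)
  lambda* = (1.6364)
  f(x*)   = -0.5114

x* = (1.0227, 0.9545), lambda* = (1.6364)


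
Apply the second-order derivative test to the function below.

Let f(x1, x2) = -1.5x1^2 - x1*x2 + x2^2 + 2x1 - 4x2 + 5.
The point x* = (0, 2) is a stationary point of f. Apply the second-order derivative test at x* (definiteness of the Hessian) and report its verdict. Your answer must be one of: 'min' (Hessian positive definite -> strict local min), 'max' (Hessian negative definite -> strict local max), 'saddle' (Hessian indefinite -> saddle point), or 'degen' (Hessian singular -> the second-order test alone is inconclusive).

Compute the Hessian H = grad^2 f:
  H = [[-3, -1], [-1, 2]]
Verify stationarity: grad f(x*) = H x* + g = (0, 0).
Eigenvalues of H: -3.1926, 2.1926.
Eigenvalues have mixed signs, so H is indefinite -> x* is a saddle point.

saddle


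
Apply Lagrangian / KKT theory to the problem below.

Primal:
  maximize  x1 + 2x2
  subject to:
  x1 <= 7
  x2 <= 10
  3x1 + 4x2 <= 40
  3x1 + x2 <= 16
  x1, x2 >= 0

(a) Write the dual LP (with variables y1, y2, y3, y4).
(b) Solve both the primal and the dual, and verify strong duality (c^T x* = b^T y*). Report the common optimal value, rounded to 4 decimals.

The standard primal-dual pair for 'max c^T x s.t. A x <= b, x >= 0' is:
  Dual:  min b^T y  s.t.  A^T y >= c,  y >= 0.

So the dual LP is:
  minimize  7y1 + 10y2 + 40y3 + 16y4
  subject to:
    y1 + 3y3 + 3y4 >= 1
    y2 + 4y3 + y4 >= 2
    y1, y2, y3, y4 >= 0

Solving the primal: x* = (0, 10).
  primal value c^T x* = 20.
Solving the dual: y* = (0, 0.6667, 0.3333, 0).
  dual value b^T y* = 20.
Strong duality: c^T x* = b^T y*. Confirmed.

20


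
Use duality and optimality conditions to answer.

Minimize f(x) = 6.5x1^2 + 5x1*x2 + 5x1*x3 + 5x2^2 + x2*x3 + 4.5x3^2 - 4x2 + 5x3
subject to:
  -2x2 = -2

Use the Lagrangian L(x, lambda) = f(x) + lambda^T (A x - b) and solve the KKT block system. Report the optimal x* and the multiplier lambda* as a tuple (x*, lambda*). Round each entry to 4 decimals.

Form the Lagrangian:
  L(x, lambda) = (1/2) x^T Q x + c^T x + lambda^T (A x - b)
Stationarity (grad_x L = 0): Q x + c + A^T lambda = 0.
Primal feasibility: A x = b.

This gives the KKT block system:
  [ Q   A^T ] [ x     ]   [-c ]
  [ A    0  ] [ lambda ] = [ b ]

Solving the linear system:
  x*      = (-0.163, 1, -0.5761)
  lambda* = (2.3043)
  f(x*)   = -1.1359

x* = (-0.163, 1, -0.5761), lambda* = (2.3043)


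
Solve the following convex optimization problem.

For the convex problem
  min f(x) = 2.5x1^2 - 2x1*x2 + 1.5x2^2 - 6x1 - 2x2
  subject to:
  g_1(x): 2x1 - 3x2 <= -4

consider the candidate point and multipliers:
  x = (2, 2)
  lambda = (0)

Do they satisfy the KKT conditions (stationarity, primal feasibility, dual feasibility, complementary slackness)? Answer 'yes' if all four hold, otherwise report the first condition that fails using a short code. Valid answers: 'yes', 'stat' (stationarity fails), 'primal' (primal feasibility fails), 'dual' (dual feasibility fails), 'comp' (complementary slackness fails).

Gradient of f: grad f(x) = Q x + c = (0, 0)
Constraint values g_i(x) = a_i^T x - b_i:
  g_1((2, 2)) = 2
Stationarity residual: grad f(x) + sum_i lambda_i a_i = (0, 0)
  -> stationarity OK
Primal feasibility (all g_i <= 0): FAILS
Dual feasibility (all lambda_i >= 0): OK
Complementary slackness (lambda_i * g_i(x) = 0 for all i): OK

Verdict: the first failing condition is primal_feasibility -> primal.

primal


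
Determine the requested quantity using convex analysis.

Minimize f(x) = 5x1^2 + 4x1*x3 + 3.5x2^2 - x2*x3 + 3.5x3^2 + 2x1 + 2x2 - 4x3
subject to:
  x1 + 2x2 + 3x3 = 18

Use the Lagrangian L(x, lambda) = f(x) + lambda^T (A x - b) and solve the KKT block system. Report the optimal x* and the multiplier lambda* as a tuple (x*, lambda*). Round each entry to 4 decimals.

Form the Lagrangian:
  L(x, lambda) = (1/2) x^T Q x + c^T x + lambda^T (A x - b)
Stationarity (grad_x L = 0): Q x + c + A^T lambda = 0.
Primal feasibility: A x = b.

This gives the KKT block system:
  [ Q   A^T ] [ x     ]   [-c ]
  [ A    0  ] [ lambda ] = [ b ]

Solving the linear system:
  x*      = (-1.4072, 2.4675, 4.8241)
  lambda* = (-7.2241)
  f(x*)   = 56.4289

x* = (-1.4072, 2.4675, 4.8241), lambda* = (-7.2241)


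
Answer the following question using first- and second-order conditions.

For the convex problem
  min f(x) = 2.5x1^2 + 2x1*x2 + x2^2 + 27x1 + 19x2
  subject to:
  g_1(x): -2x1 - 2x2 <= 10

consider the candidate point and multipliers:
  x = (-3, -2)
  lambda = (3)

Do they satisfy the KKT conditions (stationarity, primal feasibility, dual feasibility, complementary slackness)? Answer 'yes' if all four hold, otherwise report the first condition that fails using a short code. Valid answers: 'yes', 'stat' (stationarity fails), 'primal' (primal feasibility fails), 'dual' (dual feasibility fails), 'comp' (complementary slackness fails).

Gradient of f: grad f(x) = Q x + c = (8, 9)
Constraint values g_i(x) = a_i^T x - b_i:
  g_1((-3, -2)) = 0
Stationarity residual: grad f(x) + sum_i lambda_i a_i = (2, 3)
  -> stationarity FAILS
Primal feasibility (all g_i <= 0): OK
Dual feasibility (all lambda_i >= 0): OK
Complementary slackness (lambda_i * g_i(x) = 0 for all i): OK

Verdict: the first failing condition is stationarity -> stat.

stat


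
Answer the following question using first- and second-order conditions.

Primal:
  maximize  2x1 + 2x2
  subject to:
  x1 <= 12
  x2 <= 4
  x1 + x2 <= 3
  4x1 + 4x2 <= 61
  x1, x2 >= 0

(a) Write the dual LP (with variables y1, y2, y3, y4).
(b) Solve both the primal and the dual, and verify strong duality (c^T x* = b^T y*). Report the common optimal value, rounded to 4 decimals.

The standard primal-dual pair for 'max c^T x s.t. A x <= b, x >= 0' is:
  Dual:  min b^T y  s.t.  A^T y >= c,  y >= 0.

So the dual LP is:
  minimize  12y1 + 4y2 + 3y3 + 61y4
  subject to:
    y1 + y3 + 4y4 >= 2
    y2 + y3 + 4y4 >= 2
    y1, y2, y3, y4 >= 0

Solving the primal: x* = (3, 0).
  primal value c^T x* = 6.
Solving the dual: y* = (0, 0, 2, 0).
  dual value b^T y* = 6.
Strong duality: c^T x* = b^T y*. Confirmed.

6


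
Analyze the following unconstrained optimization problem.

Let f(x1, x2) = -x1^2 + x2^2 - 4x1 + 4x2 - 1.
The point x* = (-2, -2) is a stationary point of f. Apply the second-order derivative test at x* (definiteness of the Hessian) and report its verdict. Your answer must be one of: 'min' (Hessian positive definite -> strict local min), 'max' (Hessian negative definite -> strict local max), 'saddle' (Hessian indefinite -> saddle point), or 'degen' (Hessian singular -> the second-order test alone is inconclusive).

Compute the Hessian H = grad^2 f:
  H = [[-2, 0], [0, 2]]
Verify stationarity: grad f(x*) = H x* + g = (0, 0).
Eigenvalues of H: -2, 2.
Eigenvalues have mixed signs, so H is indefinite -> x* is a saddle point.

saddle


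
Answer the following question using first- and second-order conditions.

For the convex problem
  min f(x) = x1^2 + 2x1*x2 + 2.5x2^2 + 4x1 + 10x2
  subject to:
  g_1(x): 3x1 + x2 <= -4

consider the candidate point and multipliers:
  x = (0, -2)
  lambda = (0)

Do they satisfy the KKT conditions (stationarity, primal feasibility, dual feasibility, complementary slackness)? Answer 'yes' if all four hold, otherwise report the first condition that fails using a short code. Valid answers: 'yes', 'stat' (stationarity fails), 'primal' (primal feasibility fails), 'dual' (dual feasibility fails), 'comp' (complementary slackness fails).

Gradient of f: grad f(x) = Q x + c = (0, 0)
Constraint values g_i(x) = a_i^T x - b_i:
  g_1((0, -2)) = 2
Stationarity residual: grad f(x) + sum_i lambda_i a_i = (0, 0)
  -> stationarity OK
Primal feasibility (all g_i <= 0): FAILS
Dual feasibility (all lambda_i >= 0): OK
Complementary slackness (lambda_i * g_i(x) = 0 for all i): OK

Verdict: the first failing condition is primal_feasibility -> primal.

primal


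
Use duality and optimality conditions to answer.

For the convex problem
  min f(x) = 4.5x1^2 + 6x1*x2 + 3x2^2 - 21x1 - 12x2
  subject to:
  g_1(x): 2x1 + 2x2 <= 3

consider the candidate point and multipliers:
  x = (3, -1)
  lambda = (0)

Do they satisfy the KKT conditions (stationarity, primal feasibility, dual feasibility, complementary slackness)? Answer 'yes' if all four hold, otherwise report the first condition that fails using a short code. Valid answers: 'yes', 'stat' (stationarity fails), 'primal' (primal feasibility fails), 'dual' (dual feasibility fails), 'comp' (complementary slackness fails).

Gradient of f: grad f(x) = Q x + c = (0, 0)
Constraint values g_i(x) = a_i^T x - b_i:
  g_1((3, -1)) = 1
Stationarity residual: grad f(x) + sum_i lambda_i a_i = (0, 0)
  -> stationarity OK
Primal feasibility (all g_i <= 0): FAILS
Dual feasibility (all lambda_i >= 0): OK
Complementary slackness (lambda_i * g_i(x) = 0 for all i): OK

Verdict: the first failing condition is primal_feasibility -> primal.

primal


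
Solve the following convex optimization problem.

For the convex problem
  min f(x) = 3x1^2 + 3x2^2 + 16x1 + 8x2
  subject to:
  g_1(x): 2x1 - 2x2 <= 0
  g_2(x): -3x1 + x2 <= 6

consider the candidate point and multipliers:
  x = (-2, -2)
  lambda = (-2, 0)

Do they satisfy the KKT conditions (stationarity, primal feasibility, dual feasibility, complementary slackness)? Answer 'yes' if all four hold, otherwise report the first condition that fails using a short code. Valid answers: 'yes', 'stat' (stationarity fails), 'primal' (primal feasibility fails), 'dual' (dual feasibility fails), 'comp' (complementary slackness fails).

Gradient of f: grad f(x) = Q x + c = (4, -4)
Constraint values g_i(x) = a_i^T x - b_i:
  g_1((-2, -2)) = 0
  g_2((-2, -2)) = -2
Stationarity residual: grad f(x) + sum_i lambda_i a_i = (0, 0)
  -> stationarity OK
Primal feasibility (all g_i <= 0): OK
Dual feasibility (all lambda_i >= 0): FAILS
Complementary slackness (lambda_i * g_i(x) = 0 for all i): OK

Verdict: the first failing condition is dual_feasibility -> dual.

dual


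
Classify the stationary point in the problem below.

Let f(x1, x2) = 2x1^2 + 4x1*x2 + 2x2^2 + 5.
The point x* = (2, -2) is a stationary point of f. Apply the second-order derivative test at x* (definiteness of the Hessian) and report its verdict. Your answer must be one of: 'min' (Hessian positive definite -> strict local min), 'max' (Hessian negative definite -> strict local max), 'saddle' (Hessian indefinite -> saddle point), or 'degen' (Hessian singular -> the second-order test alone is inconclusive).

Compute the Hessian H = grad^2 f:
  H = [[4, 4], [4, 4]]
Verify stationarity: grad f(x*) = H x* + g = (0, 0).
Eigenvalues of H: 0, 8.
H has a zero eigenvalue (singular; positive semidefinite but not definite), so H is neither positive definite, negative definite, nor indefinite. The second-order test alone is inconclusive -> degen.
(Indeed, f is constant along the null direction of H through x*, so x* is not a strict local extremum.)

degen


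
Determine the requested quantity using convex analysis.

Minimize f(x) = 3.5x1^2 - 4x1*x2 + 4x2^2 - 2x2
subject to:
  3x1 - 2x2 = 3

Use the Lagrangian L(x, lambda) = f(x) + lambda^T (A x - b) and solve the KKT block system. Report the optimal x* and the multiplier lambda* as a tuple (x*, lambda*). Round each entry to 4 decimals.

Form the Lagrangian:
  L(x, lambda) = (1/2) x^T Q x + c^T x + lambda^T (A x - b)
Stationarity (grad_x L = 0): Q x + c + A^T lambda = 0.
Primal feasibility: A x = b.

This gives the KKT block system:
  [ Q   A^T ] [ x     ]   [-c ]
  [ A    0  ] [ lambda ] = [ b ]

Solving the linear system:
  x*      = (1.1538, 0.2308)
  lambda* = (-2.3846)
  f(x*)   = 3.3462

x* = (1.1538, 0.2308), lambda* = (-2.3846)


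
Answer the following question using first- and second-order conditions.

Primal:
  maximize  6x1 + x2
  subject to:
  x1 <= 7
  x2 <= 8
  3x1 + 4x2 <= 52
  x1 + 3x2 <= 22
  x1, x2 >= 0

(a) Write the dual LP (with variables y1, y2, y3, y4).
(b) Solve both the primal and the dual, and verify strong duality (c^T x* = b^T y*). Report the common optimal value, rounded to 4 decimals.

The standard primal-dual pair for 'max c^T x s.t. A x <= b, x >= 0' is:
  Dual:  min b^T y  s.t.  A^T y >= c,  y >= 0.

So the dual LP is:
  minimize  7y1 + 8y2 + 52y3 + 22y4
  subject to:
    y1 + 3y3 + y4 >= 6
    y2 + 4y3 + 3y4 >= 1
    y1, y2, y3, y4 >= 0

Solving the primal: x* = (7, 5).
  primal value c^T x* = 47.
Solving the dual: y* = (5.6667, 0, 0, 0.3333).
  dual value b^T y* = 47.
Strong duality: c^T x* = b^T y*. Confirmed.

47


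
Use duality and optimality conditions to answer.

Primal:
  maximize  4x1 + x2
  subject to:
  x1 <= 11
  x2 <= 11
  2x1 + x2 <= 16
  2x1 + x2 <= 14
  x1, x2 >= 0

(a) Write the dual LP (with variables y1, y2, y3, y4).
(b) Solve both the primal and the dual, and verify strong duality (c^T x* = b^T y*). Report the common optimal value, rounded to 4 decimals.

The standard primal-dual pair for 'max c^T x s.t. A x <= b, x >= 0' is:
  Dual:  min b^T y  s.t.  A^T y >= c,  y >= 0.

So the dual LP is:
  minimize  11y1 + 11y2 + 16y3 + 14y4
  subject to:
    y1 + 2y3 + 2y4 >= 4
    y2 + y3 + y4 >= 1
    y1, y2, y3, y4 >= 0

Solving the primal: x* = (7, 0).
  primal value c^T x* = 28.
Solving the dual: y* = (0, 0, 0, 2).
  dual value b^T y* = 28.
Strong duality: c^T x* = b^T y*. Confirmed.

28


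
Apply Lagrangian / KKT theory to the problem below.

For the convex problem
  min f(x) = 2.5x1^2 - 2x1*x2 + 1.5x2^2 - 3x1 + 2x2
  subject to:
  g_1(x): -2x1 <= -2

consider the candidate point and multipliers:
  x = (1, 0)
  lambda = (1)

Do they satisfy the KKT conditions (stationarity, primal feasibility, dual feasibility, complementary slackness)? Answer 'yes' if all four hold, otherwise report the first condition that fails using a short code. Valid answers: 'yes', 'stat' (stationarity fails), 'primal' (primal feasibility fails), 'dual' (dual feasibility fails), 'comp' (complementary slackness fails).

Gradient of f: grad f(x) = Q x + c = (2, 0)
Constraint values g_i(x) = a_i^T x - b_i:
  g_1((1, 0)) = 0
Stationarity residual: grad f(x) + sum_i lambda_i a_i = (0, 0)
  -> stationarity OK
Primal feasibility (all g_i <= 0): OK
Dual feasibility (all lambda_i >= 0): OK
Complementary slackness (lambda_i * g_i(x) = 0 for all i): OK

Verdict: yes, KKT holds.

yes


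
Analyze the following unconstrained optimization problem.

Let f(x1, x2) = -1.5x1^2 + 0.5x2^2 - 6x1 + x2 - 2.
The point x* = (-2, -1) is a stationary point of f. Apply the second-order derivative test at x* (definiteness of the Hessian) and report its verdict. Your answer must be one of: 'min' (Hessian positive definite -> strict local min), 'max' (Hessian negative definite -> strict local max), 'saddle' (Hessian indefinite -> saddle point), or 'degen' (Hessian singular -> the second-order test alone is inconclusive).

Compute the Hessian H = grad^2 f:
  H = [[-3, 0], [0, 1]]
Verify stationarity: grad f(x*) = H x* + g = (0, 0).
Eigenvalues of H: -3, 1.
Eigenvalues have mixed signs, so H is indefinite -> x* is a saddle point.

saddle


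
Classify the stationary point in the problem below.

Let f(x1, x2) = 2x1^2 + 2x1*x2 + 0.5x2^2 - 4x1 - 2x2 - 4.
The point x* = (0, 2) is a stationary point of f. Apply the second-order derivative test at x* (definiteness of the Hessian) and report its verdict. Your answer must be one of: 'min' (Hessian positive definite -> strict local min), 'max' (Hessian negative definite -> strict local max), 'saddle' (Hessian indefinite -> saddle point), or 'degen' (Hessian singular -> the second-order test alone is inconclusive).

Compute the Hessian H = grad^2 f:
  H = [[4, 2], [2, 1]]
Verify stationarity: grad f(x*) = H x* + g = (0, 0).
Eigenvalues of H: 0, 5.
H has a zero eigenvalue (singular; positive semidefinite but not definite), so H is neither positive definite, negative definite, nor indefinite. The second-order test alone is inconclusive -> degen.
(Indeed, f is constant along the null direction of H through x*, so x* is not a strict local extremum.)

degen


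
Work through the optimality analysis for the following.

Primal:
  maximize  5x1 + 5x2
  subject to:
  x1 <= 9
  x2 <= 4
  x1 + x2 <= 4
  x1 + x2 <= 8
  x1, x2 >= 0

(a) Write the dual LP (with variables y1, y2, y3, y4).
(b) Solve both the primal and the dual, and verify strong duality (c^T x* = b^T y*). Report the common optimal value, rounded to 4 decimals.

The standard primal-dual pair for 'max c^T x s.t. A x <= b, x >= 0' is:
  Dual:  min b^T y  s.t.  A^T y >= c,  y >= 0.

So the dual LP is:
  minimize  9y1 + 4y2 + 4y3 + 8y4
  subject to:
    y1 + y3 + y4 >= 5
    y2 + y3 + y4 >= 5
    y1, y2, y3, y4 >= 0

Solving the primal: x* = (4, 0).
  primal value c^T x* = 20.
Solving the dual: y* = (0, 0, 5, 0).
  dual value b^T y* = 20.
Strong duality: c^T x* = b^T y*. Confirmed.

20


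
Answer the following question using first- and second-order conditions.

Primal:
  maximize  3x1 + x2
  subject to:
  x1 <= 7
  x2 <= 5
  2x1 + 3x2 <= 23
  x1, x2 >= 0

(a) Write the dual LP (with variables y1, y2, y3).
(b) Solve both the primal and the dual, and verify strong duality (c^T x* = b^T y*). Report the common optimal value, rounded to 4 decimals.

The standard primal-dual pair for 'max c^T x s.t. A x <= b, x >= 0' is:
  Dual:  min b^T y  s.t.  A^T y >= c,  y >= 0.

So the dual LP is:
  minimize  7y1 + 5y2 + 23y3
  subject to:
    y1 + 2y3 >= 3
    y2 + 3y3 >= 1
    y1, y2, y3 >= 0

Solving the primal: x* = (7, 3).
  primal value c^T x* = 24.
Solving the dual: y* = (2.3333, 0, 0.3333).
  dual value b^T y* = 24.
Strong duality: c^T x* = b^T y*. Confirmed.

24


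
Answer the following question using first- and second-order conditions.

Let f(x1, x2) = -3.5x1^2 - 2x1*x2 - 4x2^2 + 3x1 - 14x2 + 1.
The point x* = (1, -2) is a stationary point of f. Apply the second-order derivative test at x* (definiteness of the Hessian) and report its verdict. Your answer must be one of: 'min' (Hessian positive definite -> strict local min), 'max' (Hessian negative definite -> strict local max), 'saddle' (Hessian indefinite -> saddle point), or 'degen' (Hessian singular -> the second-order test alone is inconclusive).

Compute the Hessian H = grad^2 f:
  H = [[-7, -2], [-2, -8]]
Verify stationarity: grad f(x*) = H x* + g = (0, 0).
Eigenvalues of H: -9.5616, -5.4384.
Both eigenvalues < 0, so H is negative definite -> x* is a strict local max.

max


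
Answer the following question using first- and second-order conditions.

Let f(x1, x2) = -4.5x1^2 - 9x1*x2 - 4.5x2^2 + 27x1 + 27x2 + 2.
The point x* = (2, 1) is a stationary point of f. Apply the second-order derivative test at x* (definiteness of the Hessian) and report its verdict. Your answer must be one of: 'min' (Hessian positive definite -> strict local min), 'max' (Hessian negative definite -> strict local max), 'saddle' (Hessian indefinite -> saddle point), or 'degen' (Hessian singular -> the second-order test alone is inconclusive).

Compute the Hessian H = grad^2 f:
  H = [[-9, -9], [-9, -9]]
Verify stationarity: grad f(x*) = H x* + g = (0, 0).
Eigenvalues of H: -18, 0.
H has a zero eigenvalue (singular; negative semidefinite but not definite), so H is neither positive definite, negative definite, nor indefinite. The second-order test alone is inconclusive -> degen.
(Indeed, f is constant along the null direction of H through x*, so x* is not a strict local extremum.)

degen


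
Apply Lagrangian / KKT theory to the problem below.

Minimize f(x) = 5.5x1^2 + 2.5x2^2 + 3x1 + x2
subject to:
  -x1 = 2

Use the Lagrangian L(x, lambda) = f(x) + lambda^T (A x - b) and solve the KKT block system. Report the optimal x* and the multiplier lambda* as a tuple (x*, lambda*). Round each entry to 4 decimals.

Form the Lagrangian:
  L(x, lambda) = (1/2) x^T Q x + c^T x + lambda^T (A x - b)
Stationarity (grad_x L = 0): Q x + c + A^T lambda = 0.
Primal feasibility: A x = b.

This gives the KKT block system:
  [ Q   A^T ] [ x     ]   [-c ]
  [ A    0  ] [ lambda ] = [ b ]

Solving the linear system:
  x*      = (-2, -0.2)
  lambda* = (-19)
  f(x*)   = 15.9

x* = (-2, -0.2), lambda* = (-19)


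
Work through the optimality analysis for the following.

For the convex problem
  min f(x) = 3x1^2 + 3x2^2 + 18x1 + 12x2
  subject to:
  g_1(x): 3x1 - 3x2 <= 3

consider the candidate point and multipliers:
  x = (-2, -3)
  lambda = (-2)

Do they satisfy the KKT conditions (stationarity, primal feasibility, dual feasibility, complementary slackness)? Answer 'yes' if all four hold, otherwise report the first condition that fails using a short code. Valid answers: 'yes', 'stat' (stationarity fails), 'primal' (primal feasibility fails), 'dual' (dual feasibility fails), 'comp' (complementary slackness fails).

Gradient of f: grad f(x) = Q x + c = (6, -6)
Constraint values g_i(x) = a_i^T x - b_i:
  g_1((-2, -3)) = 0
Stationarity residual: grad f(x) + sum_i lambda_i a_i = (0, 0)
  -> stationarity OK
Primal feasibility (all g_i <= 0): OK
Dual feasibility (all lambda_i >= 0): FAILS
Complementary slackness (lambda_i * g_i(x) = 0 for all i): OK

Verdict: the first failing condition is dual_feasibility -> dual.

dual


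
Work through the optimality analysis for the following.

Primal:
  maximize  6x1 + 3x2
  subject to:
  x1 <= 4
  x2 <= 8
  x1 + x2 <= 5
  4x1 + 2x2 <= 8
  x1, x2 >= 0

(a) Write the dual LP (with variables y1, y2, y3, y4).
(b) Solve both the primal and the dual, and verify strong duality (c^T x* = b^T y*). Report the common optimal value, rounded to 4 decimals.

The standard primal-dual pair for 'max c^T x s.t. A x <= b, x >= 0' is:
  Dual:  min b^T y  s.t.  A^T y >= c,  y >= 0.

So the dual LP is:
  minimize  4y1 + 8y2 + 5y3 + 8y4
  subject to:
    y1 + y3 + 4y4 >= 6
    y2 + y3 + 2y4 >= 3
    y1, y2, y3, y4 >= 0

Solving the primal: x* = (2, 0).
  primal value c^T x* = 12.
Solving the dual: y* = (0, 0, 0, 1.5).
  dual value b^T y* = 12.
Strong duality: c^T x* = b^T y*. Confirmed.

12


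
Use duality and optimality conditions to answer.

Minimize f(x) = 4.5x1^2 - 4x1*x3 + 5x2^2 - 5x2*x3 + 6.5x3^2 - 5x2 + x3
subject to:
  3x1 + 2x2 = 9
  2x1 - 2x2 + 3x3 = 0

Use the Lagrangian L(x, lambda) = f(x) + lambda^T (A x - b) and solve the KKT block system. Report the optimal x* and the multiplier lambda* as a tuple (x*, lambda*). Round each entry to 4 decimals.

Form the Lagrangian:
  L(x, lambda) = (1/2) x^T Q x + c^T x + lambda^T (A x - b)
Stationarity (grad_x L = 0): Q x + c + A^T lambda = 0.
Primal feasibility: A x = b.

This gives the KKT block system:
  [ Q   A^T ] [ x     ]   [-c ]
  [ A    0  ] [ lambda ] = [ b ]

Solving the linear system:
  x*      = (1.4062, 2.3908, 0.6564)
  lambda* = (-5.1311, 2.6817)
  f(x*)   = 17.4412

x* = (1.4062, 2.3908, 0.6564), lambda* = (-5.1311, 2.6817)


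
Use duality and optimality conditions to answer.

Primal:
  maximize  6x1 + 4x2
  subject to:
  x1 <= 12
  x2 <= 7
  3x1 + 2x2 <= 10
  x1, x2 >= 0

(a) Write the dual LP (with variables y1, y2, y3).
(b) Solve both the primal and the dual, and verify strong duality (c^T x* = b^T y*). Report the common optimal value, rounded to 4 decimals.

The standard primal-dual pair for 'max c^T x s.t. A x <= b, x >= 0' is:
  Dual:  min b^T y  s.t.  A^T y >= c,  y >= 0.

So the dual LP is:
  minimize  12y1 + 7y2 + 10y3
  subject to:
    y1 + 3y3 >= 6
    y2 + 2y3 >= 4
    y1, y2, y3 >= 0

Solving the primal: x* = (3.3333, 0).
  primal value c^T x* = 20.
Solving the dual: y* = (0, 0, 2).
  dual value b^T y* = 20.
Strong duality: c^T x* = b^T y*. Confirmed.

20


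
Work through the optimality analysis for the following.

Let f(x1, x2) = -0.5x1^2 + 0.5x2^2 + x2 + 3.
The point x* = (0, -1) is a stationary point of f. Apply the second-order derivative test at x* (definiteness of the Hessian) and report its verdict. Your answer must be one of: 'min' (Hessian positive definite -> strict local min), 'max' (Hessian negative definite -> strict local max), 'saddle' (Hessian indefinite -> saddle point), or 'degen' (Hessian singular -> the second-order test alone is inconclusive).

Compute the Hessian H = grad^2 f:
  H = [[-1, 0], [0, 1]]
Verify stationarity: grad f(x*) = H x* + g = (0, 0).
Eigenvalues of H: -1, 1.
Eigenvalues have mixed signs, so H is indefinite -> x* is a saddle point.

saddle


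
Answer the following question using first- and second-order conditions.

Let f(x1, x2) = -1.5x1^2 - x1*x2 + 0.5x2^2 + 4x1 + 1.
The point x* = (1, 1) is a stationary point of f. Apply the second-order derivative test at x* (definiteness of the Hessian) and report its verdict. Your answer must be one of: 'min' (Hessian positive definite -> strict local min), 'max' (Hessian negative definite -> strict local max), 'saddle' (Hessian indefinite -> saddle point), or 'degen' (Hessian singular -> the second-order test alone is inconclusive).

Compute the Hessian H = grad^2 f:
  H = [[-3, -1], [-1, 1]]
Verify stationarity: grad f(x*) = H x* + g = (0, 0).
Eigenvalues of H: -3.2361, 1.2361.
Eigenvalues have mixed signs, so H is indefinite -> x* is a saddle point.

saddle


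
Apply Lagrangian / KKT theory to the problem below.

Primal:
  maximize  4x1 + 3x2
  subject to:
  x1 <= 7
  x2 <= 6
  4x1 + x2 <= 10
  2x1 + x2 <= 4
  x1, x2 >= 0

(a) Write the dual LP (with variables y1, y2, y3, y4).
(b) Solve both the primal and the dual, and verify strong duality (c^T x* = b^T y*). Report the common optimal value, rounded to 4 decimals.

The standard primal-dual pair for 'max c^T x s.t. A x <= b, x >= 0' is:
  Dual:  min b^T y  s.t.  A^T y >= c,  y >= 0.

So the dual LP is:
  minimize  7y1 + 6y2 + 10y3 + 4y4
  subject to:
    y1 + 4y3 + 2y4 >= 4
    y2 + y3 + y4 >= 3
    y1, y2, y3, y4 >= 0

Solving the primal: x* = (0, 4).
  primal value c^T x* = 12.
Solving the dual: y* = (0, 0, 0, 3).
  dual value b^T y* = 12.
Strong duality: c^T x* = b^T y*. Confirmed.

12


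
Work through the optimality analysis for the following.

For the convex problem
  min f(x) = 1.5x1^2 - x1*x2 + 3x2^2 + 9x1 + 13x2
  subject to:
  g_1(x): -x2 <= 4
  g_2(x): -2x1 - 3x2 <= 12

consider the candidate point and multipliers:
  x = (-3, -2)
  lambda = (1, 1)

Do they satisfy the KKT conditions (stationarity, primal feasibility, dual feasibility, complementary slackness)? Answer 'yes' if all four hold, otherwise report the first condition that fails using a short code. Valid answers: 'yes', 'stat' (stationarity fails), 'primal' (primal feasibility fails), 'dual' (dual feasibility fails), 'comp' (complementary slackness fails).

Gradient of f: grad f(x) = Q x + c = (2, 4)
Constraint values g_i(x) = a_i^T x - b_i:
  g_1((-3, -2)) = -2
  g_2((-3, -2)) = 0
Stationarity residual: grad f(x) + sum_i lambda_i a_i = (0, 0)
  -> stationarity OK
Primal feasibility (all g_i <= 0): OK
Dual feasibility (all lambda_i >= 0): OK
Complementary slackness (lambda_i * g_i(x) = 0 for all i): FAILS

Verdict: the first failing condition is complementary_slackness -> comp.

comp


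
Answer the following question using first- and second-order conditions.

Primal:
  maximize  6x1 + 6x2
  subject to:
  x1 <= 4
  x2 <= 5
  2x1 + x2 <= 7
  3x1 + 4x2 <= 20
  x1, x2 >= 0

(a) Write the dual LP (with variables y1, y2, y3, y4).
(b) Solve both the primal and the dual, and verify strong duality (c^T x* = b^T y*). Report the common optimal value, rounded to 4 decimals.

The standard primal-dual pair for 'max c^T x s.t. A x <= b, x >= 0' is:
  Dual:  min b^T y  s.t.  A^T y >= c,  y >= 0.

So the dual LP is:
  minimize  4y1 + 5y2 + 7y3 + 20y4
  subject to:
    y1 + 2y3 + 3y4 >= 6
    y2 + y3 + 4y4 >= 6
    y1, y2, y3, y4 >= 0

Solving the primal: x* = (1.6, 3.8).
  primal value c^T x* = 32.4.
Solving the dual: y* = (0, 0, 1.2, 1.2).
  dual value b^T y* = 32.4.
Strong duality: c^T x* = b^T y*. Confirmed.

32.4


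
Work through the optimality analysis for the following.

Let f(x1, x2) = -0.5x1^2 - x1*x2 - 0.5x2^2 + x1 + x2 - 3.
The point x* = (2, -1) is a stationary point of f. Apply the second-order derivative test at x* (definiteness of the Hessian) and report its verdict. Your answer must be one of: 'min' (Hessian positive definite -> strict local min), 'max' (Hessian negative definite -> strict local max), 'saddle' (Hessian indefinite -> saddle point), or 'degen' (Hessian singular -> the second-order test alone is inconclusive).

Compute the Hessian H = grad^2 f:
  H = [[-1, -1], [-1, -1]]
Verify stationarity: grad f(x*) = H x* + g = (0, 0).
Eigenvalues of H: -2, 0.
H has a zero eigenvalue (singular; negative semidefinite but not definite), so H is neither positive definite, negative definite, nor indefinite. The second-order test alone is inconclusive -> degen.
(Indeed, f is constant along the null direction of H through x*, so x* is not a strict local extremum.)

degen


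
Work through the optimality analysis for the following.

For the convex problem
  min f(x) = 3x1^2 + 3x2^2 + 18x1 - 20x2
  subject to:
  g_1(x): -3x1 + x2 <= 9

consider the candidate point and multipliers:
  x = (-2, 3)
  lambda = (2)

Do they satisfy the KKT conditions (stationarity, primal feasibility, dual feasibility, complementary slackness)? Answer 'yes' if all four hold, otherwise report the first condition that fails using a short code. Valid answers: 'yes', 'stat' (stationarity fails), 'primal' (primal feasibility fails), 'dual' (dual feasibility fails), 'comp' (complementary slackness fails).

Gradient of f: grad f(x) = Q x + c = (6, -2)
Constraint values g_i(x) = a_i^T x - b_i:
  g_1((-2, 3)) = 0
Stationarity residual: grad f(x) + sum_i lambda_i a_i = (0, 0)
  -> stationarity OK
Primal feasibility (all g_i <= 0): OK
Dual feasibility (all lambda_i >= 0): OK
Complementary slackness (lambda_i * g_i(x) = 0 for all i): OK

Verdict: yes, KKT holds.

yes
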